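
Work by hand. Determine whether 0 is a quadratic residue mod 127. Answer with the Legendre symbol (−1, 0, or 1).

0

Top reduces to 0: gcd > 1, so the symbol is 0.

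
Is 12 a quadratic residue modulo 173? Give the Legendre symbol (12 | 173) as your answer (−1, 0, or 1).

-1

Pull out 2^2: since 173 ≡ 5 (mod 8), (2/173) = -1, so (2/173)^2 = +1.
Reciprocity: 3 ≡ 3 and 173 ≡ 1 (mod 4), so (3/173) = +(173/3).
Reduce top mod 3: now compute (2/3).
Pull out 2: since 3 ≡ 3 (mod 8), (2/3) = -1.
Reached (1/3) = 1. Collecting the sign flips along the way, the symbol is -1.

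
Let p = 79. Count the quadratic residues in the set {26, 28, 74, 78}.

1

(26/79) = +1 → QR.
(28/79) = -1 → non-residue.
(74/79) = -1 → non-residue.
(78/79) = -1 → non-residue.
Total quadratic residues among the 4: 1.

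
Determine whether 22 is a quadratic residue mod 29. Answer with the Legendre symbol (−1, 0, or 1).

Euler's criterion: (22/29) ≡ 22^14 (mod 29).
22^2 ≡ 20 (mod 29)
22^4 ≡ 23 (mod 29)
22^8 ≡ 7 (mod 29)
22^14 = 22^(8+4+2) ≡ 1 (mod 29).
Result is 1, so (22/29) = 1.

1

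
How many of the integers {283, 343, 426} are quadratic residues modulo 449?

(283/449) = -1 → non-residue.
(343/449) = +1 → QR.
(426/449) = +1 → QR.
Total quadratic residues among the 3: 2.

2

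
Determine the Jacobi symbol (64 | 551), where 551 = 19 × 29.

1

Pull out 2^6: since 551 ≡ 7 (mod 8), (2/551) = +1, so (2/551)^6 = +1.
Reached (1/551) = 1. Collecting the sign flips along the way, the symbol is +1.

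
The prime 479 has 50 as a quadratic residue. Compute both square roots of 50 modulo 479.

23, 456

Since 479 ≡ 3 (mod 4), a square root of 50 is 50^((479+1)/4) = 50^120 mod 479.
Repeated squaring: 50^2≡105, 50^4≡8, 50^8≡64, 50^16≡264, 50^32≡241, 50^64≡122 (mod 479).
50^120 = 50^(64+32+16+8) ≡ 23 (mod 479).
Check: 23² = 529 ≡ 50 (mod 479). The two roots are 23 and 456.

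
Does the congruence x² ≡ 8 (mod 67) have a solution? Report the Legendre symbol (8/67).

Pull out 2^3: since 67 ≡ 3 (mod 8), (2/67) = -1, so (2/67)^3 = -1.
Reached (1/67) = 1. Collecting the sign flips along the way, the symbol is -1.

-1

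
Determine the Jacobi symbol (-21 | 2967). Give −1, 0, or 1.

First reduce: -21 ≡ 2946 (mod 2967).
Pull out 2: since 2967 ≡ 7 (mod 8), (2/2967) = +1.
Reciprocity: 1473 ≡ 1 and 2967 ≡ 3 (mod 4), so (1473/2967) = +(2967/1473).
Reduce top mod 1473: now compute (21/1473).
Reciprocity: 21 ≡ 1 and 1473 ≡ 1 (mod 4), so (21/1473) = +(1473/21).
Reduce top mod 21: now compute (3/21).
Reciprocity: 3 ≡ 3 and 21 ≡ 1 (mod 4), so (3/21) = +(21/3).
Reduce top mod 3: now compute (0/3).
Top reduces to 0: gcd > 1, so the symbol is 0.

0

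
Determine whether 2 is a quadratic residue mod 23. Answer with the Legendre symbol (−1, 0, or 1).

Pull out 2: since 23 ≡ 7 (mod 8), (2/23) = +1.
Reached (1/23) = 1. Collecting the sign flips along the way, the symbol is +1.

1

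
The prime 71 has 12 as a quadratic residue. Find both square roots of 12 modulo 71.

Since 71 ≡ 3 (mod 4), a square root of 12 is 12^((71+1)/4) = 12^18 mod 71.
Repeated squaring: 12^2≡2, 12^4≡4, 12^8≡16, 12^16≡43 (mod 71).
12^18 = 12^(16+2) ≡ 15 (mod 71).
Check: 15² = 225 ≡ 12 (mod 71). The two roots are 15 and 56.

15, 56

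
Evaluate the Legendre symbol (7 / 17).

Euler's criterion: (7/17) ≡ 7^8 (mod 17).
7^2 ≡ 15 (mod 17)
7^4 ≡ 4 (mod 17)
7^8 ≡ 16 (mod 17)
7^8 = 7^(8) ≡ 16 (mod 17).
Result is 16 ≡ −1, so (7/17) = −1.

-1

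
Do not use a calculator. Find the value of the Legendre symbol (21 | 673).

1

Euler's criterion: (21/673) ≡ 21^336 (mod 673).
21^2 ≡ 441 (mod 673)
21^4 ≡ 657 (mod 673)
21^8 ≡ 256 (mod 673)
21^16 ≡ 255 (mod 673)
21^32 ≡ 417 (mod 673)
21^64 ≡ 255 (mod 673)
21^128 ≡ 417 (mod 673)
21^256 ≡ 255 (mod 673)
21^336 = 21^(256+64+16) ≡ 1 (mod 673).
Result is 1, so (21/673) = 1.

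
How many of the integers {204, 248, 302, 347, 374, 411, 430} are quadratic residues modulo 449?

2

(204/449) = +1 → QR.
(248/449) = -1 → non-residue.
(302/449) = -1 → non-residue.
(347/449) = +1 → QR.
(374/449) = -1 → non-residue.
(411/449) = -1 → non-residue.
(430/449) = -1 → non-residue.
Total quadratic residues among the 7: 2.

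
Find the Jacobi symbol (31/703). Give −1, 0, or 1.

Reciprocity: 31 ≡ 3 and 703 ≡ 3 (mod 4), so (31/703) = −(703/31).
Reduce top mod 31: now compute (21/31).
Reciprocity: 21 ≡ 1 and 31 ≡ 3 (mod 4), so (21/31) = +(31/21).
Reduce top mod 21: now compute (10/21).
Pull out 2: since 21 ≡ 5 (mod 8), (2/21) = -1.
Reciprocity: 5 ≡ 1 and 21 ≡ 1 (mod 4), so (5/21) = +(21/5).
Reduce top mod 5: now compute (1/5).
Reached (1/5) = 1. Collecting the sign flips along the way, the symbol is +1.

1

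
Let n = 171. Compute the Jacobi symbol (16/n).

Pull out 2^4: since 171 ≡ 3 (mod 8), (2/171) = -1, so (2/171)^4 = +1.
Reached (1/171) = 1. Collecting the sign flips along the way, the symbol is +1.

1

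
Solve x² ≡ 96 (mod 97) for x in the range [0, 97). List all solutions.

97 ≡ 1 (mod 4), so we find a root by search.
Trying successive values, 22² = 484 ≡ 96 (mod 97). The other root is 97 − 22 = 75.

22, 75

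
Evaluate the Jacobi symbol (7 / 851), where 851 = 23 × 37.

-1

Reciprocity: 7 ≡ 3 and 851 ≡ 3 (mod 4), so (7/851) = −(851/7).
Reduce top mod 7: now compute (4/7).
Pull out 2^2: since 7 ≡ 7 (mod 8), (2/7) = +1, so (2/7)^2 = +1.
Reached (1/7) = 1. Collecting the sign flips along the way, the symbol is -1.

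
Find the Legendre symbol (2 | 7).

1

Euler's criterion: (2/7) ≡ 2^3 (mod 7).
2^2 ≡ 4 (mod 7)
2^3 = 2^(2+1) ≡ 1 (mod 7).
Result is 1, so (2/7) = 1.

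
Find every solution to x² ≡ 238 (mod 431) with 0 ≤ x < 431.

184, 247

Since 431 ≡ 3 (mod 4), a square root of 238 is 238^((431+1)/4) = 238^108 mod 431.
Repeated squaring: 238^2≡183, 238^4≡302, 238^8≡263, 238^16≡209, 238^32≡150, 238^64≡88 (mod 431).
238^108 = 238^(64+32+8+4) ≡ 184 (mod 431).
Check: 184² = 33856 ≡ 238 (mod 431). The two roots are 184 and 247.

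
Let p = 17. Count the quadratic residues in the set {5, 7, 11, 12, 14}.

(5/17) = -1 → non-residue.
(7/17) = -1 → non-residue.
(11/17) = -1 → non-residue.
(12/17) = -1 → non-residue.
(14/17) = -1 → non-residue.
Total quadratic residues among the 5: 0.

0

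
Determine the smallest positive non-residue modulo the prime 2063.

5

(2/2063) = +1, so 2 is a residue.
(3/2063) = +1, so 3 is a residue.
(4/2063) = +1, so 4 is a residue.
(5/2063) = −1, so 5 is the smallest positive non-residue mod 2063.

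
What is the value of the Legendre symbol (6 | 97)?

1

Euler's criterion: (6/97) ≡ 6^48 (mod 97).
6^2 ≡ 36 (mod 97)
6^4 ≡ 35 (mod 97)
6^8 ≡ 61 (mod 97)
6^16 ≡ 35 (mod 97)
6^32 ≡ 61 (mod 97)
6^48 = 6^(32+16) ≡ 1 (mod 97).
Result is 1, so (6/97) = 1.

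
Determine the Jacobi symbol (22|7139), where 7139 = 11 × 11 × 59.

Pull out 2: since 7139 ≡ 3 (mod 8), (2/7139) = -1.
Reciprocity: 11 ≡ 3 and 7139 ≡ 3 (mod 4), so (11/7139) = −(7139/11).
Reduce top mod 11: now compute (0/11).
Top reduces to 0: gcd > 1, so the symbol is 0.

0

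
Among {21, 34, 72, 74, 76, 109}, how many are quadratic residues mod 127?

(21/127) = +1 → QR.
(34/127) = +1 → QR.
(72/127) = +1 → QR.
(74/127) = +1 → QR.
(76/127) = +1 → QR.
(109/127) = -1 → non-residue.
Total quadratic residues among the 6: 5.

5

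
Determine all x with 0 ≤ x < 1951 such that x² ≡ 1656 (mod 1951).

Since 1951 ≡ 3 (mod 4), a square root of 1656 is 1656^((1951+1)/4) = 1656^488 mod 1951.
Repeated squaring: 1656^2≡1181, 1656^4≡1747, 1656^8≡645, 1656^16≡462, 1656^32≡785, 1656^64≡1660, 1656^128≡788, 1656^256≡526 (mod 1951).
1656^488 = 1656^(256+128+64+32+8) ≡ 594 (mod 1951).
Check: 594² = 352836 ≡ 1656 (mod 1951). The two roots are 594 and 1357.

594, 1357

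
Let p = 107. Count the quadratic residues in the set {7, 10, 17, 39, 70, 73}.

(7/107) = -1 → non-residue.
(10/107) = +1 → QR.
(17/107) = -1 → non-residue.
(39/107) = +1 → QR.
(70/107) = -1 → non-residue.
(73/107) = -1 → non-residue.
Total quadratic residues among the 6: 2.

2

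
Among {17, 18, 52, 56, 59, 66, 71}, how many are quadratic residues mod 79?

2

(17/79) = -1 → non-residue.
(18/79) = +1 → QR.
(52/79) = +1 → QR.
(56/79) = -1 → non-residue.
(59/79) = -1 → non-residue.
(66/79) = -1 → non-residue.
(71/79) = -1 → non-residue.
Total quadratic residues among the 7: 2.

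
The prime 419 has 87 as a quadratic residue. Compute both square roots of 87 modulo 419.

51, 368

Since 419 ≡ 3 (mod 4), a square root of 87 is 87^((419+1)/4) = 87^105 mod 419.
Repeated squaring: 87^2≡27, 87^4≡310, 87^8≡149, 87^16≡413, 87^32≡36, 87^64≡39 (mod 419).
87^105 = 87^(64+32+8+1) ≡ 368 (mod 419).
Check: 368² = 135424 ≡ 87 (mod 419). The two roots are 51 and 368.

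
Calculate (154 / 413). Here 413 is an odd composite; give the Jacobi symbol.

Pull out 2: since 413 ≡ 5 (mod 8), (2/413) = -1.
Reciprocity: 77 ≡ 1 and 413 ≡ 1 (mod 4), so (77/413) = +(413/77).
Reduce top mod 77: now compute (28/77).
Pull out 2^2: since 77 ≡ 5 (mod 8), (2/77) = -1, so (2/77)^2 = +1.
Reciprocity: 7 ≡ 3 and 77 ≡ 1 (mod 4), so (7/77) = +(77/7).
Reduce top mod 7: now compute (0/7).
Top reduces to 0: gcd > 1, so the symbol is 0.

0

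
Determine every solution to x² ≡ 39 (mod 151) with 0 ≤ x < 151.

48, 103

Since 151 ≡ 3 (mod 4), a square root of 39 is 39^((151+1)/4) = 39^38 mod 151.
Repeated squaring: 39^2≡11, 39^4≡121, 39^8≡145, 39^16≡36, 39^32≡88 (mod 151).
39^38 = 39^(32+4+2) ≡ 103 (mod 151).
Check: 103² = 10609 ≡ 39 (mod 151). The two roots are 48 and 103.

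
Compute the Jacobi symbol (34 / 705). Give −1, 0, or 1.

Pull out 2: since 705 ≡ 1 (mod 8), (2/705) = +1.
Reciprocity: 17 ≡ 1 and 705 ≡ 1 (mod 4), so (17/705) = +(705/17).
Reduce top mod 17: now compute (8/17).
Pull out 2^3: since 17 ≡ 1 (mod 8), (2/17) = +1, so (2/17)^3 = +1.
Reached (1/17) = 1. Collecting the sign flips along the way, the symbol is +1.

1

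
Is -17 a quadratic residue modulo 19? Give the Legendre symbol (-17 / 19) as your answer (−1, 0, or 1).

Euler's criterion: (-17/19) ≡ 2^9 (mod 19).
2^2 ≡ 4 (mod 19)
2^4 ≡ 16 (mod 19)
2^8 ≡ 9 (mod 19)
2^9 = 2^(8+1) ≡ 18 (mod 19).
Result is 18 ≡ −1, so (-17/19) = −1.

-1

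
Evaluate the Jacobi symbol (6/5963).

Pull out 2: since 5963 ≡ 3 (mod 8), (2/5963) = -1.
Reciprocity: 3 ≡ 3 and 5963 ≡ 3 (mod 4), so (3/5963) = −(5963/3).
Reduce top mod 3: now compute (2/3).
Pull out 2: since 3 ≡ 3 (mod 8), (2/3) = -1.
Reached (1/3) = 1. Collecting the sign flips along the way, the symbol is -1.

-1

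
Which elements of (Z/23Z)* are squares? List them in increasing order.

1 2 3 4 6 8 9 12 13 16 18

Square k = 1,…,11 (k and 23−k give the same square):
1²=1, 2²=4, 3²=9, 4²=16, 5²≡2, 6²≡13, 7²≡3, 8²≡18, 9²≡12, 10²≡8, 11²≡6 (mod 23).
So the quadratic residues mod 23 are {1, 2, 3, 4, 6, 8, 9, 12, 13, 16, 18}.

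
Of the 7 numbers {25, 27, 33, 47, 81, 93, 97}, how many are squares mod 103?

5

(25/103) = +1 → QR.
(27/103) = -1 → non-residue.
(33/103) = +1 → QR.
(47/103) = -1 → non-residue.
(81/103) = +1 → QR.
(93/103) = +1 → QR.
(97/103) = +1 → QR.
Total quadratic residues among the 7: 5.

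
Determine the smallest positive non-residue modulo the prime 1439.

(2/1439) = +1, so 2 is a residue.
(3/1439) = +1, so 3 is a residue.
(4/1439) = +1, so 4 is a residue.
(5/1439) = +1, so 5 is a residue.
(6/1439) = +1, so 6 is a residue.
(7/1439) = −1, so 7 is the smallest positive non-residue mod 1439.

7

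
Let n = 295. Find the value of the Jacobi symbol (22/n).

Pull out 2: since 295 ≡ 7 (mod 8), (2/295) = +1.
Reciprocity: 11 ≡ 3 and 295 ≡ 3 (mod 4), so (11/295) = −(295/11).
Reduce top mod 11: now compute (9/11).
Reciprocity: 9 ≡ 1 and 11 ≡ 3 (mod 4), so (9/11) = +(11/9).
Reduce top mod 9: now compute (2/9).
Pull out 2: since 9 ≡ 1 (mod 8), (2/9) = +1.
Reached (1/9) = 1. Collecting the sign flips along the way, the symbol is -1.

-1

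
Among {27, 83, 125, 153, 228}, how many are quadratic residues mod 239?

4

(27/239) = +1 → QR.
(83/239) = +1 → QR.
(125/239) = +1 → QR.
(153/239) = +1 → QR.
(228/239) = -1 → non-residue.
Total quadratic residues among the 5: 4.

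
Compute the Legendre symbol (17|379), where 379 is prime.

-1

Reciprocity: 17 ≡ 1 and 379 ≡ 3 (mod 4), so (17/379) = +(379/17).
Reduce top mod 17: now compute (5/17).
Reciprocity: 5 ≡ 1 and 17 ≡ 1 (mod 4), so (5/17) = +(17/5).
Reduce top mod 5: now compute (2/5).
Pull out 2: since 5 ≡ 5 (mod 8), (2/5) = -1.
Reached (1/5) = 1. Collecting the sign flips along the way, the symbol is -1.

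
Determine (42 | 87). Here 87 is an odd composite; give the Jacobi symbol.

0

Pull out 2: since 87 ≡ 7 (mod 8), (2/87) = +1.
Reciprocity: 21 ≡ 1 and 87 ≡ 3 (mod 4), so (21/87) = +(87/21).
Reduce top mod 21: now compute (3/21).
Reciprocity: 3 ≡ 3 and 21 ≡ 1 (mod 4), so (3/21) = +(21/3).
Reduce top mod 3: now compute (0/3).
Top reduces to 0: gcd > 1, so the symbol is 0.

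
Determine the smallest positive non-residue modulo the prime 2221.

(2/2221) = −1, so 2 is the smallest positive non-residue mod 2221.

2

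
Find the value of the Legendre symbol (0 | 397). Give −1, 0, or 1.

Top reduces to 0: gcd > 1, so the symbol is 0.

0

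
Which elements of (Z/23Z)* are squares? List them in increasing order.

1,2,3,4,6,8,9,12,13,16,18

Square k = 1,…,11 (k and 23−k give the same square):
1²=1, 2²=4, 3²=9, 4²=16, 5²≡2, 6²≡13, 7²≡3, 8²≡18, 9²≡12, 10²≡8, 11²≡6 (mod 23).
So the quadratic residues mod 23 are {1, 2, 3, 4, 6, 8, 9, 12, 13, 16, 18}.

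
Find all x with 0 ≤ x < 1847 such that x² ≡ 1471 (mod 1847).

Since 1847 ≡ 3 (mod 4), a square root of 1471 is 1471^((1847+1)/4) = 1471^462 mod 1847.
Repeated squaring: 1471^2≡1004, 1471^4≡1401, 1471^8≡1287, 1471^16≡1457, 1471^32≡646, 1471^64≡1741, 1471^128≡154, 1471^256≡1552 (mod 1847).
1471^462 = 1471^(256+128+64+8+4+2) ≡ 1727 (mod 1847).
Check: 1727² = 2982529 ≡ 1471 (mod 1847). The two roots are 120 and 1727.

120, 1727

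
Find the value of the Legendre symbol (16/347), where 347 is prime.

1

Pull out 2^4: since 347 ≡ 3 (mod 8), (2/347) = -1, so (2/347)^4 = +1.
Reached (1/347) = 1. Collecting the sign flips along the way, the symbol is +1.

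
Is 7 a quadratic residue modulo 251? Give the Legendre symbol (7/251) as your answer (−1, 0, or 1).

Euler's criterion: (7/251) ≡ 7^125 (mod 251).
7^2 ≡ 49 (mod 251)
7^4 ≡ 142 (mod 251)
7^8 ≡ 84 (mod 251)
7^16 ≡ 28 (mod 251)
7^32 ≡ 31 (mod 251)
7^64 ≡ 208 (mod 251)
7^125 = 7^(64+32+16+8+4+1) ≡ 1 (mod 251).
Result is 1, so (7/251) = 1.

1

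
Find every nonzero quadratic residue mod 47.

Square k = 1,…,23 (k and 47−k give the same square):
1²=1, 2²=4, 3²=9, 4²=16, 5²=25, 6²=36, 7²≡2, 8²≡17, 9²≡34, 10²≡6, 11²≡27, 12²≡3, 13²≡28, 14²≡8, 15²≡37, 16²≡21, 17²≡7, 18²≡42, 19²≡32, 20²≡24, 21²≡18, 22²≡14, 23²≡12 (mod 47).
So the quadratic residues mod 47 are {1, 2, 3, 4, 6, 7, 8, 9, 12, 14, 16, 17, 18, 21, 24, 25, 27, 28, 32, 34, 36, 37, 42}.

1, 2, 3, 4, 6, 7, 8, 9, 12, 14, 16, 17, 18, 21, 24, 25, 27, 28, 32, 34, 36, 37, 42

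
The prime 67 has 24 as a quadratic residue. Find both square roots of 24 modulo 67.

15, 52

Since 67 ≡ 3 (mod 4), a square root of 24 is 24^((67+1)/4) = 24^17 mod 67.
Repeated squaring: 24^2≡40, 24^4≡59, 24^8≡64, 24^16≡9 (mod 67).
24^17 = 24^(16+1) ≡ 15 (mod 67).
Check: 15² = 225 ≡ 24 (mod 67). The two roots are 15 and 52.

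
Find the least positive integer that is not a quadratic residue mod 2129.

3

(2/2129) = +1, so 2 is a residue.
(3/2129) = −1, so 3 is the smallest positive non-residue mod 2129.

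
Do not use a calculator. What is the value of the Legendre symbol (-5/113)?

First reduce: -5 ≡ 108 (mod 113).
Pull out 2^2: since 113 ≡ 1 (mod 8), (2/113) = +1, so (2/113)^2 = +1.
Reciprocity: 27 ≡ 3 and 113 ≡ 1 (mod 4), so (27/113) = +(113/27).
Reduce top mod 27: now compute (5/27).
Reciprocity: 5 ≡ 1 and 27 ≡ 3 (mod 4), so (5/27) = +(27/5).
Reduce top mod 5: now compute (2/5).
Pull out 2: since 5 ≡ 5 (mod 8), (2/5) = -1.
Reached (1/5) = 1. Collecting the sign flips along the way, the symbol is -1.

-1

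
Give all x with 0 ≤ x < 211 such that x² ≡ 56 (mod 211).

30, 181

Since 211 ≡ 3 (mod 4), a square root of 56 is 56^((211+1)/4) = 56^53 mod 211.
Repeated squaring: 56^2≡182, 56^4≡208, 56^8≡9, 56^16≡81, 56^32≡20 (mod 211).
56^53 = 56^(32+16+4+1) ≡ 30 (mod 211).
Check: 30² = 900 ≡ 56 (mod 211). The two roots are 30 and 181.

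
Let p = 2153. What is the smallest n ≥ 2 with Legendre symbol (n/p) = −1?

3

(2/2153) = +1, so 2 is a residue.
(3/2153) = −1, so 3 is the smallest positive non-residue mod 2153.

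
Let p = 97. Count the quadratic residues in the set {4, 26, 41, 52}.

(4/97) = +1 → QR.
(26/97) = -1 → non-residue.
(41/97) = -1 → non-residue.
(52/97) = -1 → non-residue.
Total quadratic residues among the 4: 1.

1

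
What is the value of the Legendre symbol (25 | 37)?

1

Reciprocity: 25 ≡ 1 and 37 ≡ 1 (mod 4), so (25/37) = +(37/25).
Reduce top mod 25: now compute (12/25).
Pull out 2^2: since 25 ≡ 1 (mod 8), (2/25) = +1, so (2/25)^2 = +1.
Reciprocity: 3 ≡ 3 and 25 ≡ 1 (mod 4), so (3/25) = +(25/3).
Reduce top mod 3: now compute (1/3).
Reached (1/3) = 1. Collecting the sign flips along the way, the symbol is +1.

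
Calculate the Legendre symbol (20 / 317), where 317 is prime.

-1

Pull out 2^2: since 317 ≡ 5 (mod 8), (2/317) = -1, so (2/317)^2 = +1.
Reciprocity: 5 ≡ 1 and 317 ≡ 1 (mod 4), so (5/317) = +(317/5).
Reduce top mod 5: now compute (2/5).
Pull out 2: since 5 ≡ 5 (mod 8), (2/5) = -1.
Reached (1/5) = 1. Collecting the sign flips along the way, the symbol is -1.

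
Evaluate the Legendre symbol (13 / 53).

1

Euler's criterion: (13/53) ≡ 13^26 (mod 53).
13^2 ≡ 10 (mod 53)
13^4 ≡ 47 (mod 53)
13^8 ≡ 36 (mod 53)
13^16 ≡ 24 (mod 53)
13^26 = 13^(16+8+2) ≡ 1 (mod 53).
Result is 1, so (13/53) = 1.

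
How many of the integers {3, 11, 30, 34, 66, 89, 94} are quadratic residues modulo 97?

(3/97) = +1 → QR.
(11/97) = +1 → QR.
(30/97) = -1 → non-residue.
(34/97) = -1 → non-residue.
(66/97) = +1 → QR.
(89/97) = +1 → QR.
(94/97) = +1 → QR.
Total quadratic residues among the 7: 5.

5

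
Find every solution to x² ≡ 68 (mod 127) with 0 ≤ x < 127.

Since 127 ≡ 3 (mod 4), a square root of 68 is 68^((127+1)/4) = 68^32 mod 127.
Repeated squaring: 68^2≡52, 68^4≡37, 68^8≡99, 68^16≡22, 68^32≡103 (mod 127).
68^32 = 68^(32) ≡ 103 (mod 127).
Check: 103² = 10609 ≡ 68 (mod 127). The two roots are 24 and 103.

24, 103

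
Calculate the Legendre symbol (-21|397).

-1

First reduce: -21 ≡ 376 (mod 397).
Pull out 2^3: since 397 ≡ 5 (mod 8), (2/397) = -1, so (2/397)^3 = -1.
Reciprocity: 47 ≡ 3 and 397 ≡ 1 (mod 4), so (47/397) = +(397/47).
Reduce top mod 47: now compute (21/47).
Reciprocity: 21 ≡ 1 and 47 ≡ 3 (mod 4), so (21/47) = +(47/21).
Reduce top mod 21: now compute (5/21).
Reciprocity: 5 ≡ 1 and 21 ≡ 1 (mod 4), so (5/21) = +(21/5).
Reduce top mod 5: now compute (1/5).
Reached (1/5) = 1. Collecting the sign flips along the way, the symbol is -1.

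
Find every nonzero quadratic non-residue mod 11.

2, 6, 7, 8, 10

Square k = 1,…,5 (k and 11−k give the same square):
1²=1, 2²=4, 3²=9, 4²≡5, 5²≡3 (mod 11).
The residues are {1, 3, 4, 5, 9}; the non-residues are the remaining 5 nonzero classes.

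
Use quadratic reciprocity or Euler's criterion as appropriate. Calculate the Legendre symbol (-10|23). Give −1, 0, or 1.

First reduce: -10 ≡ 13 (mod 23).
Reciprocity: 13 ≡ 1 and 23 ≡ 3 (mod 4), so (13/23) = +(23/13).
Reduce top mod 13: now compute (10/13).
Pull out 2: since 13 ≡ 5 (mod 8), (2/13) = -1.
Reciprocity: 5 ≡ 1 and 13 ≡ 1 (mod 4), so (5/13) = +(13/5).
Reduce top mod 5: now compute (3/5).
Reciprocity: 3 ≡ 3 and 5 ≡ 1 (mod 4), so (3/5) = +(5/3).
Reduce top mod 3: now compute (2/3).
Pull out 2: since 3 ≡ 3 (mod 8), (2/3) = -1.
Reached (1/3) = 1. Collecting the sign flips along the way, the symbol is +1.

1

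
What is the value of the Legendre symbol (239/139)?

First reduce: 239 ≡ 100 (mod 139).
Pull out 2^2: since 139 ≡ 3 (mod 8), (2/139) = -1, so (2/139)^2 = +1.
Reciprocity: 25 ≡ 1 and 139 ≡ 3 (mod 4), so (25/139) = +(139/25).
Reduce top mod 25: now compute (14/25).
Pull out 2: since 25 ≡ 1 (mod 8), (2/25) = +1.
Reciprocity: 7 ≡ 3 and 25 ≡ 1 (mod 4), so (7/25) = +(25/7).
Reduce top mod 7: now compute (4/7).
Pull out 2^2: since 7 ≡ 7 (mod 8), (2/7) = +1, so (2/7)^2 = +1.
Reached (1/7) = 1. Collecting the sign flips along the way, the symbol is +1.

1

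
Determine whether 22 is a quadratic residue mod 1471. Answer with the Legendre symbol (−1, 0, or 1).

1

Pull out 2: since 1471 ≡ 7 (mod 8), (2/1471) = +1.
Reciprocity: 11 ≡ 3 and 1471 ≡ 3 (mod 4), so (11/1471) = −(1471/11).
Reduce top mod 11: now compute (8/11).
Pull out 2^3: since 11 ≡ 3 (mod 8), (2/11) = -1, so (2/11)^3 = -1.
Reached (1/11) = 1. Collecting the sign flips along the way, the symbol is +1.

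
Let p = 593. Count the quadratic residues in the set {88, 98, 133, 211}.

2

(88/593) = -1 → non-residue.
(98/593) = +1 → QR.
(133/593) = -1 → non-residue.
(211/593) = +1 → QR.
Total quadratic residues among the 4: 2.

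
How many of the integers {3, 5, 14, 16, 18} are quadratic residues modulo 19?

2

(3/19) = -1 → non-residue.
(5/19) = +1 → QR.
(14/19) = -1 → non-residue.
(16/19) = +1 → QR.
(18/19) = -1 → non-residue.
Total quadratic residues among the 5: 2.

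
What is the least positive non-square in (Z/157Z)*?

2

(2/157) = −1, so 2 is the smallest positive non-residue mod 157.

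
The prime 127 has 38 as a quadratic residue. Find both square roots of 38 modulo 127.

Since 127 ≡ 3 (mod 4), a square root of 38 is 38^((127+1)/4) = 38^32 mod 127.
Repeated squaring: 38^2≡47, 38^4≡50, 38^8≡87, 38^16≡76, 38^32≡61 (mod 127).
38^32 = 38^(32) ≡ 61 (mod 127).
Check: 61² = 3721 ≡ 38 (mod 127). The two roots are 61 and 66.

61, 66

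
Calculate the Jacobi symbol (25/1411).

1

Reciprocity: 25 ≡ 1 and 1411 ≡ 3 (mod 4), so (25/1411) = +(1411/25).
Reduce top mod 25: now compute (11/25).
Reciprocity: 11 ≡ 3 and 25 ≡ 1 (mod 4), so (11/25) = +(25/11).
Reduce top mod 11: now compute (3/11).
Reciprocity: 3 ≡ 3 and 11 ≡ 3 (mod 4), so (3/11) = −(11/3).
Reduce top mod 3: now compute (2/3).
Pull out 2: since 3 ≡ 3 (mod 8), (2/3) = -1.
Reached (1/3) = 1. Collecting the sign flips along the way, the symbol is +1.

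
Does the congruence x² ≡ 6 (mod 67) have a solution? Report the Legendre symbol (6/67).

1

Pull out 2: since 67 ≡ 3 (mod 8), (2/67) = -1.
Reciprocity: 3 ≡ 3 and 67 ≡ 3 (mod 4), so (3/67) = −(67/3).
Reduce top mod 3: now compute (1/3).
Reached (1/3) = 1. Collecting the sign flips along the way, the symbol is +1.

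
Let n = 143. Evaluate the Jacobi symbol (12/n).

Pull out 2^2: since 143 ≡ 7 (mod 8), (2/143) = +1, so (2/143)^2 = +1.
Reciprocity: 3 ≡ 3 and 143 ≡ 3 (mod 4), so (3/143) = −(143/3).
Reduce top mod 3: now compute (2/3).
Pull out 2: since 3 ≡ 3 (mod 8), (2/3) = -1.
Reached (1/3) = 1. Collecting the sign flips along the way, the symbol is +1.

1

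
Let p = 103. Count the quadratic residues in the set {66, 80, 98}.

2

(66/103) = +1 → QR.
(80/103) = -1 → non-residue.
(98/103) = +1 → QR.
Total quadratic residues among the 3: 2.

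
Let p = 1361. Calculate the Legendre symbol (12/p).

Pull out 2^2: since 1361 ≡ 1 (mod 8), (2/1361) = +1, so (2/1361)^2 = +1.
Reciprocity: 3 ≡ 3 and 1361 ≡ 1 (mod 4), so (3/1361) = +(1361/3).
Reduce top mod 3: now compute (2/3).
Pull out 2: since 3 ≡ 3 (mod 8), (2/3) = -1.
Reached (1/3) = 1. Collecting the sign flips along the way, the symbol is -1.

-1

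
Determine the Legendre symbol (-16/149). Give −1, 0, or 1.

1

First reduce: -16 ≡ 133 (mod 149).
Reciprocity: 133 ≡ 1 and 149 ≡ 1 (mod 4), so (133/149) = +(149/133).
Reduce top mod 133: now compute (16/133).
Pull out 2^4: since 133 ≡ 5 (mod 8), (2/133) = -1, so (2/133)^4 = +1.
Reached (1/133) = 1. Collecting the sign flips along the way, the symbol is +1.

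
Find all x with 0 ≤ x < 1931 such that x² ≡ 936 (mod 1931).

Since 1931 ≡ 3 (mod 4), a square root of 936 is 936^((1931+1)/4) = 936^483 mod 1931.
Repeated squaring: 936^2≡1353, 936^4≡21, 936^8≡441, 936^16≡1381, 936^32≡1264, 936^64≡759, 936^128≡643, 936^256≡215 (mod 1931).
936^483 = 936^(256+128+64+32+2+1) ≡ 1803 (mod 1931).
Check: 1803² = 3250809 ≡ 936 (mod 1931). The two roots are 128 and 1803.

128, 1803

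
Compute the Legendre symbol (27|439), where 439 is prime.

Reciprocity: 27 ≡ 3 and 439 ≡ 3 (mod 4), so (27/439) = −(439/27).
Reduce top mod 27: now compute (7/27).
Reciprocity: 7 ≡ 3 and 27 ≡ 3 (mod 4), so (7/27) = −(27/7).
Reduce top mod 7: now compute (6/7).
Pull out 2: since 7 ≡ 7 (mod 8), (2/7) = +1.
Reciprocity: 3 ≡ 3 and 7 ≡ 3 (mod 4), so (3/7) = −(7/3).
Reduce top mod 3: now compute (1/3).
Reached (1/3) = 1. Collecting the sign flips along the way, the symbol is -1.

-1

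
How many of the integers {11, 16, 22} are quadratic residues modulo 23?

(11/23) = -1 → non-residue.
(16/23) = +1 → QR.
(22/23) = -1 → non-residue.
Total quadratic residues among the 3: 1.

1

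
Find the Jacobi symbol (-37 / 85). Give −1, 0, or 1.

1

First reduce: -37 ≡ 48 (mod 85).
Pull out 2^4: since 85 ≡ 5 (mod 8), (2/85) = -1, so (2/85)^4 = +1.
Reciprocity: 3 ≡ 3 and 85 ≡ 1 (mod 4), so (3/85) = +(85/3).
Reduce top mod 3: now compute (1/3).
Reached (1/3) = 1. Collecting the sign flips along the way, the symbol is +1.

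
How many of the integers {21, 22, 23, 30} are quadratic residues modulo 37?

(21/37) = +1 → QR.
(22/37) = -1 → non-residue.
(23/37) = -1 → non-residue.
(30/37) = +1 → QR.
Total quadratic residues among the 4: 2.

2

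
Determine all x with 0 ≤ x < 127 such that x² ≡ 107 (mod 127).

Since 127 ≡ 3 (mod 4), a square root of 107 is 107^((127+1)/4) = 107^32 mod 127.
Repeated squaring: 107^2≡19, 107^4≡107, 107^8≡19, 107^16≡107, 107^32≡19 (mod 127).
107^32 = 107^(32) ≡ 19 (mod 127).
Check: 19² = 361 ≡ 107 (mod 127). The two roots are 19 and 108.

19, 108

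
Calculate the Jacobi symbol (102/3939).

Pull out 2: since 3939 ≡ 3 (mod 8), (2/3939) = -1.
Reciprocity: 51 ≡ 3 and 3939 ≡ 3 (mod 4), so (51/3939) = −(3939/51).
Reduce top mod 51: now compute (12/51).
Pull out 2^2: since 51 ≡ 3 (mod 8), (2/51) = -1, so (2/51)^2 = +1.
Reciprocity: 3 ≡ 3 and 51 ≡ 3 (mod 4), so (3/51) = −(51/3).
Reduce top mod 3: now compute (0/3).
Top reduces to 0: gcd > 1, so the symbol is 0.

0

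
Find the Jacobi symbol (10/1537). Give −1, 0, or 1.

Pull out 2: since 1537 ≡ 1 (mod 8), (2/1537) = +1.
Reciprocity: 5 ≡ 1 and 1537 ≡ 1 (mod 4), so (5/1537) = +(1537/5).
Reduce top mod 5: now compute (2/5).
Pull out 2: since 5 ≡ 5 (mod 8), (2/5) = -1.
Reached (1/5) = 1. Collecting the sign flips along the way, the symbol is -1.

-1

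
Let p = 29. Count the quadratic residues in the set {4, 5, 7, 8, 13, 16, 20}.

(4/29) = +1 → QR.
(5/29) = +1 → QR.
(7/29) = +1 → QR.
(8/29) = -1 → non-residue.
(13/29) = +1 → QR.
(16/29) = +1 → QR.
(20/29) = +1 → QR.
Total quadratic residues among the 7: 6.

6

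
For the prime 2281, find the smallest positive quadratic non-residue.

(2/2281) = +1, so 2 is a residue.
(3/2281) = +1, so 3 is a residue.
(4/2281) = +1, so 4 is a residue.
(5/2281) = +1, so 5 is a residue.
(6/2281) = +1, so 6 is a residue.
(7/2281) = −1, so 7 is the smallest positive non-residue mod 2281.

7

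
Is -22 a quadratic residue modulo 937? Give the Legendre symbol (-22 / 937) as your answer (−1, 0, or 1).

-1

First reduce: -22 ≡ 915 (mod 937).
Reciprocity: 915 ≡ 3 and 937 ≡ 1 (mod 4), so (915/937) = +(937/915).
Reduce top mod 915: now compute (22/915).
Pull out 2: since 915 ≡ 3 (mod 8), (2/915) = -1.
Reciprocity: 11 ≡ 3 and 915 ≡ 3 (mod 4), so (11/915) = −(915/11).
Reduce top mod 11: now compute (2/11).
Pull out 2: since 11 ≡ 3 (mod 8), (2/11) = -1.
Reached (1/11) = 1. Collecting the sign flips along the way, the symbol is -1.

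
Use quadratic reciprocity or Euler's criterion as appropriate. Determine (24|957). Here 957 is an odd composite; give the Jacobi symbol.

Pull out 2^3: since 957 ≡ 5 (mod 8), (2/957) = -1, so (2/957)^3 = -1.
Reciprocity: 3 ≡ 3 and 957 ≡ 1 (mod 4), so (3/957) = +(957/3).
Reduce top mod 3: now compute (0/3).
Top reduces to 0: gcd > 1, so the symbol is 0.

0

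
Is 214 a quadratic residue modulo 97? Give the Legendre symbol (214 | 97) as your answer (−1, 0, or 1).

-1

Euler's criterion: (214/97) ≡ 20^48 (mod 97).
20^2 ≡ 12 (mod 97)
20^4 ≡ 47 (mod 97)
20^8 ≡ 75 (mod 97)
20^16 ≡ 96 (mod 97)
20^32 ≡ 1 (mod 97)
20^48 = 20^(32+16) ≡ 96 (mod 97).
Result is 96 ≡ −1, so (214/97) = −1.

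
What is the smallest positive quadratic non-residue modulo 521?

3

(2/521) = +1, so 2 is a residue.
(3/521) = −1, so 3 is the smallest positive non-residue mod 521.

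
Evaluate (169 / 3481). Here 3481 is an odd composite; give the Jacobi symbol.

1

Reciprocity: 169 ≡ 1 and 3481 ≡ 1 (mod 4), so (169/3481) = +(3481/169).
Reduce top mod 169: now compute (101/169).
Reciprocity: 101 ≡ 1 and 169 ≡ 1 (mod 4), so (101/169) = +(169/101).
Reduce top mod 101: now compute (68/101).
Pull out 2^2: since 101 ≡ 5 (mod 8), (2/101) = -1, so (2/101)^2 = +1.
Reciprocity: 17 ≡ 1 and 101 ≡ 1 (mod 4), so (17/101) = +(101/17).
Reduce top mod 17: now compute (16/17).
Pull out 2^4: since 17 ≡ 1 (mod 8), (2/17) = +1, so (2/17)^4 = +1.
Reached (1/17) = 1. Collecting the sign flips along the way, the symbol is +1.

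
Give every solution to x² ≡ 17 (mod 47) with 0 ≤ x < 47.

Since 47 ≡ 3 (mod 4), a square root of 17 is 17^((47+1)/4) = 17^12 mod 47.
Repeated squaring: 17^2≡7, 17^4≡2, 17^8≡4 (mod 47).
17^12 = 17^(8+4) ≡ 8 (mod 47).
Check: 8² = 64 ≡ 17 (mod 47). The two roots are 8 and 39.

8, 39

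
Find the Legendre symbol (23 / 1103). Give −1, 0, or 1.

Reciprocity: 23 ≡ 3 and 1103 ≡ 3 (mod 4), so (23/1103) = −(1103/23).
Reduce top mod 23: now compute (22/23).
Pull out 2: since 23 ≡ 7 (mod 8), (2/23) = +1.
Reciprocity: 11 ≡ 3 and 23 ≡ 3 (mod 4), so (11/23) = −(23/11).
Reduce top mod 11: now compute (1/11).
Reached (1/11) = 1. Collecting the sign flips along the way, the symbol is +1.

1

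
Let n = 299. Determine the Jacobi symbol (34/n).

Pull out 2: since 299 ≡ 3 (mod 8), (2/299) = -1.
Reciprocity: 17 ≡ 1 and 299 ≡ 3 (mod 4), so (17/299) = +(299/17).
Reduce top mod 17: now compute (10/17).
Pull out 2: since 17 ≡ 1 (mod 8), (2/17) = +1.
Reciprocity: 5 ≡ 1 and 17 ≡ 1 (mod 4), so (5/17) = +(17/5).
Reduce top mod 5: now compute (2/5).
Pull out 2: since 5 ≡ 5 (mod 8), (2/5) = -1.
Reached (1/5) = 1. Collecting the sign flips along the way, the symbol is +1.

1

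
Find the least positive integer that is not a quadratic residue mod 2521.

11

(2/2521) = +1, so 2 is a residue.
(3/2521) = +1, so 3 is a residue.
(4/2521) = +1, so 4 is a residue.
(5/2521) = +1, so 5 is a residue.
(6/2521) = +1, so 6 is a residue.
(7/2521) = +1, so 7 is a residue.
(8/2521) = +1, so 8 is a residue.
(9/2521) = +1, so 9 is a residue.
(10/2521) = +1, so 10 is a residue.
(11/2521) = −1, so 11 is the smallest positive non-residue mod 2521.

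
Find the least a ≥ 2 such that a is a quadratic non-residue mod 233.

(2/233) = +1, so 2 is a residue.
(3/233) = −1, so 3 is the smallest positive non-residue mod 233.

3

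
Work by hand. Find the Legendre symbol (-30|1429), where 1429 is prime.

First reduce: -30 ≡ 1399 (mod 1429).
Reciprocity: 1399 ≡ 3 and 1429 ≡ 1 (mod 4), so (1399/1429) = +(1429/1399).
Reduce top mod 1399: now compute (30/1399).
Pull out 2: since 1399 ≡ 7 (mod 8), (2/1399) = +1.
Reciprocity: 15 ≡ 3 and 1399 ≡ 3 (mod 4), so (15/1399) = −(1399/15).
Reduce top mod 15: now compute (4/15).
Pull out 2^2: since 15 ≡ 7 (mod 8), (2/15) = +1, so (2/15)^2 = +1.
Reached (1/15) = 1. Collecting the sign flips along the way, the symbol is -1.

-1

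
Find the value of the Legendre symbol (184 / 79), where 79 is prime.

1

Euler's criterion: (184/79) ≡ 26^39 (mod 79).
26^2 ≡ 44 (mod 79)
26^4 ≡ 40 (mod 79)
26^8 ≡ 20 (mod 79)
26^16 ≡ 5 (mod 79)
26^32 ≡ 25 (mod 79)
26^39 = 26^(32+4+2+1) ≡ 1 (mod 79).
Result is 1, so (184/79) = 1.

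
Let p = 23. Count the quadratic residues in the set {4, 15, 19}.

1

(4/23) = +1 → QR.
(15/23) = -1 → non-residue.
(19/23) = -1 → non-residue.
Total quadratic residues among the 3: 1.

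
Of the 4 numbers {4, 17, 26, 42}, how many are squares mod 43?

2

(4/43) = +1 → QR.
(17/43) = +1 → QR.
(26/43) = -1 → non-residue.
(42/43) = -1 → non-residue.
Total quadratic residues among the 4: 2.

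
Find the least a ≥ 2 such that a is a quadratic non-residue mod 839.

11

(2/839) = +1, so 2 is a residue.
(3/839) = +1, so 3 is a residue.
(4/839) = +1, so 4 is a residue.
(5/839) = +1, so 5 is a residue.
(6/839) = +1, so 6 is a residue.
(7/839) = +1, so 7 is a residue.
(8/839) = +1, so 8 is a residue.
(9/839) = +1, so 9 is a residue.
(10/839) = +1, so 10 is a residue.
(11/839) = −1, so 11 is the smallest positive non-residue mod 839.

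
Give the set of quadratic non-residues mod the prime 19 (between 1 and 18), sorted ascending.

2, 3, 8, 10, 12, 13, 14, 15, 18

Square k = 1,…,9 (k and 19−k give the same square):
1²=1, 2²=4, 3²=9, 4²=16, 5²≡6, 6²≡17, 7²≡11, 8²≡7, 9²≡5 (mod 19).
The residues are {1, 4, 5, 6, 7, 9, 11, 16, 17}; the non-residues are the remaining 9 nonzero classes.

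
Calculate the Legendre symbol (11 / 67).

-1

Reciprocity: 11 ≡ 3 and 67 ≡ 3 (mod 4), so (11/67) = −(67/11).
Reduce top mod 11: now compute (1/11).
Reached (1/11) = 1. Collecting the sign flips along the way, the symbol is -1.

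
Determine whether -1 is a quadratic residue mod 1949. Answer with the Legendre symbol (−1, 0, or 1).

First reduce: -1 ≡ 1948 (mod 1949).
Pull out 2^2: since 1949 ≡ 5 (mod 8), (2/1949) = -1, so (2/1949)^2 = +1.
Reciprocity: 487 ≡ 3 and 1949 ≡ 1 (mod 4), so (487/1949) = +(1949/487).
Reduce top mod 487: now compute (1/487).
Reached (1/487) = 1. Collecting the sign flips along the way, the symbol is +1.

1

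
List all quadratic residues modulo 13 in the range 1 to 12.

1, 3, 4, 9, 10, 12

Square k = 1,…,6 (k and 13−k give the same square):
1²=1, 2²=4, 3²=9, 4²≡3, 5²≡12, 6²≡10 (mod 13).
So the quadratic residues mod 13 are {1, 3, 4, 9, 10, 12}.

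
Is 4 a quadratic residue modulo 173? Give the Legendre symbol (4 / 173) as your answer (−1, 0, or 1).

1

Pull out 2^2: since 173 ≡ 5 (mod 8), (2/173) = -1, so (2/173)^2 = +1.
Reached (1/173) = 1. Collecting the sign flips along the way, the symbol is +1.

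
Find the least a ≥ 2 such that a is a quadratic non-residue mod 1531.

2

(2/1531) = −1, so 2 is the smallest positive non-residue mod 1531.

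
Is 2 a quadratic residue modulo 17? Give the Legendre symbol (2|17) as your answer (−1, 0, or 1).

Euler's criterion: (2/17) ≡ 2^8 (mod 17).
2^2 ≡ 4 (mod 17)
2^4 ≡ 16 (mod 17)
2^8 ≡ 1 (mod 17)
2^8 = 2^(8) ≡ 1 (mod 17).
Result is 1, so (2/17) = 1.

1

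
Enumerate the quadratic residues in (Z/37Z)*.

1,3,4,7,9,10,11,12,16,21,25,26,27,28,30,33,34,36

Square k = 1,…,18 (k and 37−k give the same square):
1²=1, 2²=4, 3²=9, 4²=16, 5²=25, 6²=36, 7²≡12, 8²≡27, 9²≡7, 10²≡26, 11²≡10, 12²≡33, 13²≡21, 14²≡11, 15²≡3, 16²≡34, 17²≡30, 18²≡28 (mod 37).
So the quadratic residues mod 37 are {1, 3, 4, 7, 9, 10, 11, 12, 16, 21, 25, 26, 27, 28, 30, 33, 34, 36}.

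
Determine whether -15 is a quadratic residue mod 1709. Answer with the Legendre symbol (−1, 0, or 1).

-1

First reduce: -15 ≡ 1694 (mod 1709).
Pull out 2: since 1709 ≡ 5 (mod 8), (2/1709) = -1.
Reciprocity: 847 ≡ 3 and 1709 ≡ 1 (mod 4), so (847/1709) = +(1709/847).
Reduce top mod 847: now compute (15/847).
Reciprocity: 15 ≡ 3 and 847 ≡ 3 (mod 4), so (15/847) = −(847/15).
Reduce top mod 15: now compute (7/15).
Reciprocity: 7 ≡ 3 and 15 ≡ 3 (mod 4), so (7/15) = −(15/7).
Reduce top mod 7: now compute (1/7).
Reached (1/7) = 1. Collecting the sign flips along the way, the symbol is -1.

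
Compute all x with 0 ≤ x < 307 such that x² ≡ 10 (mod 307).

138, 169

Since 307 ≡ 3 (mod 4), a square root of 10 is 10^((307+1)/4) = 10^77 mod 307.
Repeated squaring: 10^2≡100, 10^4≡176, 10^8≡276, 10^16≡40, 10^32≡65, 10^64≡234 (mod 307).
10^77 = 10^(64+8+4+1) ≡ 169 (mod 307).
Check: 169² = 28561 ≡ 10 (mod 307). The two roots are 138 and 169.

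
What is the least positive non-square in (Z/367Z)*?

3

(2/367) = +1, so 2 is a residue.
(3/367) = −1, so 3 is the smallest positive non-residue mod 367.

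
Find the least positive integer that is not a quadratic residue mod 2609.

3

(2/2609) = +1, so 2 is a residue.
(3/2609) = −1, so 3 is the smallest positive non-residue mod 2609.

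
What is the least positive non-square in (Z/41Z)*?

(2/41) = +1, so 2 is a residue.
(3/41) = −1, so 3 is the smallest positive non-residue mod 41.

3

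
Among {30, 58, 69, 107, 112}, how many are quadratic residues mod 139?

4

(30/139) = +1 → QR.
(58/139) = -1 → non-residue.
(69/139) = +1 → QR.
(107/139) = +1 → QR.
(112/139) = +1 → QR.
Total quadratic residues among the 5: 4.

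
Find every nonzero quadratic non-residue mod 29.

Square k = 1,…,14 (k and 29−k give the same square):
1²=1, 2²=4, 3²=9, 4²=16, 5²=25, 6²≡7, 7²≡20, 8²≡6, 9²≡23, 10²≡13, 11²≡5, 12²≡28, 13²≡24, 14²≡22 (mod 29).
The residues are {1, 4, 5, 6, 7, 9, 13, 16, 20, 22, 23, 24, 25, 28}; the non-residues are the remaining 14 nonzero classes.

2, 3, 8, 10, 11, 12, 14, 15, 17, 18, 19, 21, 26, 27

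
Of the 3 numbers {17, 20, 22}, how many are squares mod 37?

0

(17/37) = -1 → non-residue.
(20/37) = -1 → non-residue.
(22/37) = -1 → non-residue.
Total quadratic residues among the 3: 0.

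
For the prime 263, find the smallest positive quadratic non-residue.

5

(2/263) = +1, so 2 is a residue.
(3/263) = +1, so 3 is a residue.
(4/263) = +1, so 4 is a residue.
(5/263) = −1, so 5 is the smallest positive non-residue mod 263.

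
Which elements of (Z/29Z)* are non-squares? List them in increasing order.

2,3,8,10,11,12,14,15,17,18,19,21,26,27

Square k = 1,…,14 (k and 29−k give the same square):
1²=1, 2²=4, 3²=9, 4²=16, 5²=25, 6²≡7, 7²≡20, 8²≡6, 9²≡23, 10²≡13, 11²≡5, 12²≡28, 13²≡24, 14²≡22 (mod 29).
The residues are {1, 4, 5, 6, 7, 9, 13, 16, 20, 22, 23, 24, 25, 28}; the non-residues are the remaining 14 nonzero classes.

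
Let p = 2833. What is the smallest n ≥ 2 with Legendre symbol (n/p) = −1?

5

(2/2833) = +1, so 2 is a residue.
(3/2833) = +1, so 3 is a residue.
(4/2833) = +1, so 4 is a residue.
(5/2833) = −1, so 5 is the smallest positive non-residue mod 2833.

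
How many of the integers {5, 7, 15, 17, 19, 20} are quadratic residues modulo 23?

0

(5/23) = -1 → non-residue.
(7/23) = -1 → non-residue.
(15/23) = -1 → non-residue.
(17/23) = -1 → non-residue.
(19/23) = -1 → non-residue.
(20/23) = -1 → non-residue.
Total quadratic residues among the 6: 0.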